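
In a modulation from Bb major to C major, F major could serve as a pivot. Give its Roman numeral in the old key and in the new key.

V in Bb major; IV in C major

The scale of Bb major is Bb C D Eb F G A; F is degree 5, and the triad built there (F-A-C) is major, so it is V.
The scale of C major is C D E F G A B; F is degree 4, and the triad built there (F-A-C) is major, so it is IV.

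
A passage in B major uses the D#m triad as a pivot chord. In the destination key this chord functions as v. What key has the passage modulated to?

G# minor

The numeral v denotes a minor triad on scale degree 5. With D# on degree 5, the tonic of the new key is G#.
Degree 5 carries a minor triad in natural-minor keys, so the destination is G# minor.
Check: the diatonic triads of G# minor (natural minor) are G#m (i), A#dim (ii°), B (III), C#m (iv), D#m (v), E (VI), F# (VII) — D#m is indeed v.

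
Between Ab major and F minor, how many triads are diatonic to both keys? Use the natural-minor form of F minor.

Diatonic triads of Ab major: Ab (I), Bbm (ii), Cm (iii), Db (IV), Eb (V), Fm (vi), Gdim (vii°).
Diatonic triads of F minor (natural minor): Fm (i), Gdim (ii°), Ab (III), Bbm (iv), Cm (v), Db (VI), Eb (VII).
Matching root and quality in both lists: Ab, Bbm, Cm, Db, Eb, Fm, Gdim.
That gives 7 common triads.

7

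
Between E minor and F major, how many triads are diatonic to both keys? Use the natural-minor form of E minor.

2

Diatonic triads of E minor (natural minor): Em (i), F#dim (ii°), G (III), Am (iv), Bm (v), C (VI), D (VII).
Diatonic triads of F major: F (I), Gm (ii), Am (iii), Bb (IV), C (V), Dm (vi), Edim (vii°).
Matching root and quality in both lists: Am, C.
That gives 2 common triads.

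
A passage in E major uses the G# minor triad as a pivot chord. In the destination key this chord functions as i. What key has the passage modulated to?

The numeral i denotes a minor triad on scale degree 1. With G# on degree 1, the tonic of the new key is G#.
Degree 1 carries a minor triad in minor keys, so the destination is G# minor.
Check: the diatonic triads of G# minor (natural minor) are G#m (i), A#dim (ii°), B (III), C#m (iv), D#m (v), E (VI), F# (VII) — G# minor is indeed i.

G# minor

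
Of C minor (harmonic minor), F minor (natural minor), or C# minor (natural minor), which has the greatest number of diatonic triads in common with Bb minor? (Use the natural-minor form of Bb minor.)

Triads of Bb minor (natural minor): Bbm (i), Cdim (ii°), Db (III), Ebm (iv), Fm (v), Gb (VI), Ab (VII).
C minor (harmonic minor) shares 2: Fm, Ab.
F minor (natural minor) shares 4: Bbm, Db, Fm, Ab.
C# minor (natural minor) shares 0: none.
The most common triads (4) are shared with F minor.

F minor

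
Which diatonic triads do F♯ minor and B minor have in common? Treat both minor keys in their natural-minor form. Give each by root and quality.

F♯m, A, Bm, D

Triads in F♯ minor (natural minor): F♯m (i), G♯dim (ii°), A (III), Bm (iv), C♯m (v), D (VI), E (VII).
Triads in B minor (natural minor): Bm (i), C♯dim (ii°), D (III), Em (iv), F♯m (v), G (VI), A (VII).
Shared triads with their functions: F♯m (i in F♯ minor, v in B minor); A (III in F♯ minor, VII in B minor); Bm (iv in F♯ minor, i in B minor); D (VI in F♯ minor, III in B minor).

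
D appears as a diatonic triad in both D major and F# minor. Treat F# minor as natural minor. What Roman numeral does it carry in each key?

I in D major; VI in F# minor

The scale of D major is D E F# G A B C#; D is degree 1, and the triad built there (D-F#-A) is major, so it is I.
The scale of F# minor (natural minor) is F# G# A B C# D E; D is degree 6, and the triad built there (D-F#-A) is major, so it is VI.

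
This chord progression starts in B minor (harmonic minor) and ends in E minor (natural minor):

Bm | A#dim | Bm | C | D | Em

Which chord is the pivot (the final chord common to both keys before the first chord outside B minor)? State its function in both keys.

Bm — i in B minor, v in E minor

Chords diatonic to B minor: Bm, C#dim, Daug, Em, F#, G, A#dim.
Reading the progression, the first chord not in that set is C, so the modulation leaves B minor there.
The chord immediately before C is Bm, which is diatonic to both keys: i in B minor and v in E minor.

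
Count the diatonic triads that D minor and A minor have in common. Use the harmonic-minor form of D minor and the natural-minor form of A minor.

Diatonic triads of D minor (harmonic minor): Dm (i), Edim (ii°), Faug (III+), Gm (iv), A (V), Bb (VI), C#dim (vii°).
Diatonic triads of A minor (natural minor): Am (i), Bdim (ii°), C (III), Dm (iv), Em (v), F (VI), G (VII).
Matching root and quality in both lists: Dm.
That gives 1 common triad.

1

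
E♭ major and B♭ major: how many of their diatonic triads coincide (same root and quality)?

4

Diatonic triads of E♭ major: E♭ (I), Fm (ii), Gm (iii), A♭ (IV), B♭ (V), Cm (vi), Ddim (vii°).
Diatonic triads of B♭ major: B♭ (I), Cm (ii), Dm (iii), E♭ (IV), F (V), Gm (vi), Adim (vii°).
Matching root and quality in both lists: E♭, Gm, B♭, Cm.
That gives 4 common triads.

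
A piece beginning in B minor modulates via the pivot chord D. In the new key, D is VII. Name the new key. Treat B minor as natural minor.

E minor

The numeral VII denotes a major triad on scale degree 7. With D on degree 7, the tonic of the new key is E.
Degree 7 carries a major triad in natural-minor keys, so the destination is E minor.
Check: the diatonic triads of E minor (natural minor) are Em (i), F#dim (ii°), G (III), Am (iv), Bm (v), C (VI), D (VII) — D is indeed VII.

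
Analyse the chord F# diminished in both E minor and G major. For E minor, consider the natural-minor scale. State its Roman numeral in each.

ii° in E minor; vii° in G major

The scale of E minor (natural minor) is E F# G A B C D; F# is degree 2, and the triad built there (F#-A-C) is diminished, so it is ii°.
The scale of G major is G A B C D E F#; F# is degree 7, and the triad built there (F#-A-C) is diminished, so it is vii°.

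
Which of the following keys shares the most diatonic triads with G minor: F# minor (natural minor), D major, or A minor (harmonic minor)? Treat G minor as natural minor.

Triads of G minor (natural minor): G minor (i), A diminished (ii°), Bb major (III), C minor (iv), D minor (v), Eb major (VI), F major (VII).
F# minor (natural minor) shares 0: none.
D major shares 0: none.
A minor (harmonic minor) shares 2: Dm, F.
The most common triads (2) are shared with A minor.

A minor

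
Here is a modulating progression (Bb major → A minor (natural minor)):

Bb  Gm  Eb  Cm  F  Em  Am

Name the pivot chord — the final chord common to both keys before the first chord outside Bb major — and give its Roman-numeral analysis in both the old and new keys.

F — V in Bb major, VI in A minor

Chords diatonic to Bb major: Bb, Cm, Dm, Eb, F, Gm, Adim.
Reading the progression, the first chord not in that set is Em, so the modulation leaves Bb major there.
The chord immediately before Em is F, which is diatonic to both keys: V in Bb major and VI in A minor.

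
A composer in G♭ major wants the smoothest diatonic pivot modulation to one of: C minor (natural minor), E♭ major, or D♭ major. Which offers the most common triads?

Triads of G♭ major: G♭ (I), A♭m (ii), B♭m (iii), C♭ (IV), D♭ (V), E♭m (vi), Fdim (vii°).
C minor (natural minor) shares 0: none.
E♭ major shares 0: none.
D♭ major shares 4: G♭, B♭m, D♭, E♭m.
The most common triads (4) are shared with D♭ major.

D♭ major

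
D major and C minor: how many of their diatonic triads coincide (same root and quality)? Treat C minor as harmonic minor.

1

Diatonic triads of D major: D major (I), E minor (ii), F♯ minor (iii), G major (IV), A major (V), B minor (vi), C♯ diminished (vii°).
Diatonic triads of C minor (harmonic minor): C minor (i), D diminished (ii°), E♭ augmented (III+), F minor (iv), G major (V), A♭ major (VI), B diminished (vii°).
Matching root and quality in both lists: G major.
That gives 1 common triad.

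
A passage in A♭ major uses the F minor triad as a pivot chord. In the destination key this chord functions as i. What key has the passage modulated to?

The numeral i denotes a minor triad on scale degree 1. With F on degree 1, the tonic of the new key is F.
Degree 1 carries a minor triad in minor keys, so the destination is F minor.
Check: the diatonic triads of F minor (natural minor) are Fm (i), Gdim (ii°), A♭ (III), B♭m (iv), Cm (v), D♭ (VI), E♭ (VII) — F minor is indeed i.

F minor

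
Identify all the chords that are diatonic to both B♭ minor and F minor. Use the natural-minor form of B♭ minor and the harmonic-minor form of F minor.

B♭m, D♭, Fm

Triads in B♭ minor (natural minor): B♭m (i), Cdim (ii°), D♭ (III), E♭m (iv), Fm (v), G♭ (VI), A♭ (VII).
Triads in F minor (harmonic minor): Fm (i), Gdim (ii°), A♭aug (III+), B♭m (iv), C (V), D♭ (VI), Edim (vii°).
Shared triads with their functions: B♭m (i in B♭ minor, iv in F minor); D♭ (III in B♭ minor, VI in F minor); Fm (v in B♭ minor, i in F minor).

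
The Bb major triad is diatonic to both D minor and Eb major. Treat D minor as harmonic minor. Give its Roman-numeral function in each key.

The scale of D minor (harmonic minor) is D E F G A Bb C#; Bb is degree 6, and the triad built there (Bb-D-F) is major, so it is VI.
The scale of Eb major is Eb F G Ab Bb C D; Bb is degree 5, and the triad built there (Bb-D-F) is major, so it is V.

VI in D minor; V in Eb major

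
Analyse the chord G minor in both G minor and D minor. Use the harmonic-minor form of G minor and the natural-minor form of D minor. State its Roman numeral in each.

The scale of G minor (harmonic minor) is G A Bb C D Eb F#; G is degree 1, and the triad built there (G-Bb-D) is minor, so it is i.
The scale of D minor (natural minor) is D E F G A Bb C; G is degree 4, and the triad built there (G-Bb-D) is minor, so it is iv.

i in G minor; iv in D minor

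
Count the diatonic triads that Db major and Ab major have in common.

Diatonic triads of Db major: Db major (I), Eb minor (ii), F minor (iii), Gb major (IV), Ab major (V), Bb minor (vi), C diminished (vii°).
Diatonic triads of Ab major: Ab major (I), Bb minor (ii), C minor (iii), Db major (IV), Eb major (V), F minor (vi), G diminished (vii°).
Matching root and quality in both lists: Db major, F minor, Ab major, Bb minor.
That gives 4 common triads.

4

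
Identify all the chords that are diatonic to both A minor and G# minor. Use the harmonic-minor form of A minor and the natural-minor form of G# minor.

Triads in A minor (harmonic minor): Am (i), Bdim (ii°), Caug (III+), Dm (iv), E (V), F (VI), G#dim (vii°).
Triads in G# minor (natural minor): G#m (i), A#dim (ii°), B (III), C#m (iv), D#m (v), E (VI), F# (VII).
Shared triads with their functions: E (V in A minor, VI in G# minor).

E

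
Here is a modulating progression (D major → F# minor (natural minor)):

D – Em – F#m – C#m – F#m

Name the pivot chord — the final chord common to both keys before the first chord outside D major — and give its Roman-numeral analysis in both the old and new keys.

Chords diatonic to D major: D, Em, F#m, G, A, Bm, C#dim.
Reading the progression, the first chord not in that set is C#m, so the modulation leaves D major there.
The chord immediately before C#m is F#m, which is diatonic to both keys: iii in D major and i in F# minor.

F#m — iii in D major, i in F# minor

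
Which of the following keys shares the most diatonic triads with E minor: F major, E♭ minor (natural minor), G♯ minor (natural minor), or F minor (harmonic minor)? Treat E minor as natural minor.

Triads of E minor (natural minor): Em (i), F♯dim (ii°), G (III), Am (iv), Bm (v), C (VI), D (VII).
F major shares 2: Am, C.
E♭ minor (natural minor) shares 0: none.
G♯ minor (natural minor) shares 0: none.
F minor (harmonic minor) shares 1: C.
The most common triads (2) are shared with F major.

F major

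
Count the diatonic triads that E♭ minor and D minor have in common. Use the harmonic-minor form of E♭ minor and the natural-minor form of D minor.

1

Diatonic triads of E♭ minor (harmonic minor): E♭ minor (i), F diminished (ii°), G♭ augmented (III+), A♭ minor (iv), B♭ major (V), C♭ major (VI), D diminished (vii°).
Diatonic triads of D minor (natural minor): D minor (i), E diminished (ii°), F major (III), G minor (iv), A minor (v), B♭ major (VI), C major (VII).
Matching root and quality in both lists: B♭ major.
That gives 1 common triad.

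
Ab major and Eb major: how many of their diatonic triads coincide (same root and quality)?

4

Diatonic triads of Ab major: Ab (I), Bbm (ii), Cm (iii), Db (IV), Eb (V), Fm (vi), Gdim (vii°).
Diatonic triads of Eb major: Eb (I), Fm (ii), Gm (iii), Ab (IV), Bb (V), Cm (vi), Ddim (vii°).
Matching root and quality in both lists: Ab, Cm, Eb, Fm.
That gives 4 common triads.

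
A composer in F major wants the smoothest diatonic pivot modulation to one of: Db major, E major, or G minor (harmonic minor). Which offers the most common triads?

G minor

Triads of F major: F (I), Gm (ii), Am (iii), Bb (IV), C (V), Dm (vi), Edim (vii°).
Db major shares 0: none.
E major shares 0: none.
G minor (harmonic minor) shares 1: Gm.
The most common triads (1) are shared with G minor.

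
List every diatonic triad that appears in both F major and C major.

Triads in F major: F major (I), G minor (ii), A minor (iii), Bb major (IV), C major (V), D minor (vi), E diminished (vii°).
Triads in C major: C major (I), D minor (ii), E minor (iii), F major (IV), G major (V), A minor (vi), B diminished (vii°).
Shared triads with their functions: F major (I in F major, IV in C major); A minor (iii in F major, vi in C major); C major (V in F major, I in C major); D minor (vi in F major, ii in C major).

F, Am, C, Dm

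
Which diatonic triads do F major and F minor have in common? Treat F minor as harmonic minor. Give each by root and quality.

C, Edim

Triads in F major: F major (I), G minor (ii), A minor (iii), Bb major (IV), C major (V), D minor (vi), E diminished (vii°).
Triads in F minor (harmonic minor): F minor (i), G diminished (ii°), Ab augmented (III+), Bb minor (iv), C major (V), Db major (VI), E diminished (vii°).
Shared triads with their functions: C major (V in F major, V in F minor); E diminished (vii° in F major, vii° in F minor).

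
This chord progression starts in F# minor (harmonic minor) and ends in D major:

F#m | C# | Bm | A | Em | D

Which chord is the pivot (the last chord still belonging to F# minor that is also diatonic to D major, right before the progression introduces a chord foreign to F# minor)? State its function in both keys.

Chords diatonic to F# minor: F#m, G#dim, Aaug, Bm, C#, D, E#dim.
Reading the progression, the first chord not in that set is A, so the modulation leaves F# minor there.
The chord immediately before A is Bm, which is diatonic to both keys: iv in F# minor and vi in D major.

Bm — iv in F# minor, vi in D major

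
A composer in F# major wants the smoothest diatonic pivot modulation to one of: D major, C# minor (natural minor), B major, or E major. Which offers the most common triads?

B major

Triads of F# major: F# major (I), G# minor (ii), A# minor (iii), B major (IV), C# major (V), D# minor (vi), E# diminished (vii°).
D major shares 0: none.
C# minor (natural minor) shares 2: G#m, B.
B major shares 4: F#, G#m, B, D#m.
E major shares 2: G#m, B.
The most common triads (4) are shared with B major.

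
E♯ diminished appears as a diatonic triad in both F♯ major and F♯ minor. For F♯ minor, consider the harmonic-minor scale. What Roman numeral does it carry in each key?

vii° in F♯ major; vii° in F♯ minor

The scale of F♯ major is F♯ G♯ A♯ B C♯ D♯ E♯; E♯ is degree 7, and the triad built there (E♯-G♯-B) is diminished, so it is vii°.
The scale of F♯ minor (harmonic minor) is F♯ G♯ A B C♯ D E♯; E♯ is degree 7, and the triad built there (E♯-G♯-B) is diminished, so it is vii°.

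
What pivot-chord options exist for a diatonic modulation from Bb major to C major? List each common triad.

Triads in Bb major: Bb major (I), C minor (ii), D minor (iii), Eb major (IV), F major (V), G minor (vi), A diminished (vii°).
Triads in C major: C major (I), D minor (ii), E minor (iii), F major (IV), G major (V), A minor (vi), B diminished (vii°).
Shared triads with their functions: D minor (iii in Bb major, ii in C major); F major (V in Bb major, IV in C major).

Dm, F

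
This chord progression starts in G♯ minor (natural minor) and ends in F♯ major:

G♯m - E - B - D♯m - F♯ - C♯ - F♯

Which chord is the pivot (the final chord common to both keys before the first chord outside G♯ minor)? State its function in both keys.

F♯ — VII in G♯ minor, I in F♯ major

Chords diatonic to G♯ minor: G♯m, A♯dim, B, C♯m, D♯m, E, F♯.
Reading the progression, the first chord not in that set is C♯, so the modulation leaves G♯ minor there.
The chord immediately before C♯ is F♯, which is diatonic to both keys: VII in G♯ minor and I in F♯ major.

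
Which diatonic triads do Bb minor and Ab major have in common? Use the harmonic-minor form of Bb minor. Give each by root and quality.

Bbm

Triads in Bb minor (harmonic minor): Bb minor (i), C diminished (ii°), Db augmented (III+), Eb minor (iv), F major (V), Gb major (VI), A diminished (vii°).
Triads in Ab major: Ab major (I), Bb minor (ii), C minor (iii), Db major (IV), Eb major (V), F minor (vi), G diminished (vii°).
Shared triads with their functions: Bb minor (i in Bb minor, ii in Ab major).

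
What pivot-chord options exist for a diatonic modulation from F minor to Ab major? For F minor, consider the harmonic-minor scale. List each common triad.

Triads in F minor (harmonic minor): Fm (i), Gdim (ii°), Abaug (III+), Bbm (iv), C (V), Db (VI), Edim (vii°).
Triads in Ab major: Ab (I), Bbm (ii), Cm (iii), Db (IV), Eb (V), Fm (vi), Gdim (vii°).
Shared triads with their functions: Fm (i in F minor, vi in Ab major); Gdim (ii° in F minor, vii° in Ab major); Bbm (iv in F minor, ii in Ab major); Db (VI in F minor, IV in Ab major).

Fm, Gdim, Bbm, Db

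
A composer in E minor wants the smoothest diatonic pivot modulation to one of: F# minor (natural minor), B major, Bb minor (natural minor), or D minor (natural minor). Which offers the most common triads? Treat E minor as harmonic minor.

D minor

Triads of E minor (harmonic minor): E minor (i), F# diminished (ii°), G augmented (III+), A minor (iv), B major (V), C major (VI), D# diminished (vii°).
F# minor (natural minor) shares 0: none.
B major shares 1: B.
Bb minor (natural minor) shares 0: none.
D minor (natural minor) shares 2: Am, C.
The most common triads (2) are shared with D minor.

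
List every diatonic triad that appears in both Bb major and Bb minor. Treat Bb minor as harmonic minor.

F, Adim

Triads in Bb major: Bb (I), Cm (ii), Dm (iii), Eb (IV), F (V), Gm (vi), Adim (vii°).
Triads in Bb minor (harmonic minor): Bbm (i), Cdim (ii°), Dbaug (III+), Ebm (iv), F (V), Gb (VI), Adim (vii°).
Shared triads with their functions: F (V in Bb major, V in Bb minor); Adim (vii° in Bb major, vii° in Bb minor).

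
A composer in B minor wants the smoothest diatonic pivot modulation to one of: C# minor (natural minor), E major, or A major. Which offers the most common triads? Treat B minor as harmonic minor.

Triads of B minor (harmonic minor): Bm (i), C#dim (ii°), Daug (III+), Em (iv), F# (V), G (VI), A#dim (vii°).
C# minor (natural minor) shares 0: none.
E major shares 0: none.
A major shares 1: Bm.
The most common triads (1) are shared with A major.

A major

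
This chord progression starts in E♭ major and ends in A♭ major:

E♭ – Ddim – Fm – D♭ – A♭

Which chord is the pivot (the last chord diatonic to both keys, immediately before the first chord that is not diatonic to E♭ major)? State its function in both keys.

Chords diatonic to E♭ major: E♭, Fm, Gm, A♭, B♭, Cm, Ddim.
Reading the progression, the first chord not in that set is D♭, so the modulation leaves E♭ major there.
The chord immediately before D♭ is Fm, which is diatonic to both keys: ii in E♭ major and vi in A♭ major.

Fm — ii in E♭ major, vi in A♭ major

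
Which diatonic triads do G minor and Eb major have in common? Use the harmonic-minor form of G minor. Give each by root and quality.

Gm, Cm, Eb

Triads in G minor (harmonic minor): Gm (i), Adim (ii°), Bbaug (III+), Cm (iv), D (V), Eb (VI), F#dim (vii°).
Triads in Eb major: Eb (I), Fm (ii), Gm (iii), Ab (IV), Bb (V), Cm (vi), Ddim (vii°).
Shared triads with their functions: Gm (i in G minor, iii in Eb major); Cm (iv in G minor, vi in Eb major); Eb (VI in G minor, I in Eb major).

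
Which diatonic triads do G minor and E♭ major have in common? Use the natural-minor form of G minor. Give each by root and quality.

Gm, B♭, Cm, E♭

Triads in G minor (natural minor): G minor (i), A diminished (ii°), B♭ major (III), C minor (iv), D minor (v), E♭ major (VI), F major (VII).
Triads in E♭ major: E♭ major (I), F minor (ii), G minor (iii), A♭ major (IV), B♭ major (V), C minor (vi), D diminished (vii°).
Shared triads with their functions: G minor (i in G minor, iii in E♭ major); B♭ major (III in G minor, V in E♭ major); C minor (iv in G minor, vi in E♭ major); E♭ major (VI in G minor, I in E♭ major).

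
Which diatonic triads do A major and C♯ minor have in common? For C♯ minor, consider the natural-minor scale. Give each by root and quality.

A, C♯m, E, F♯m

Triads in A major: A (I), Bm (ii), C♯m (iii), D (IV), E (V), F♯m (vi), G♯dim (vii°).
Triads in C♯ minor (natural minor): C♯m (i), D♯dim (ii°), E (III), F♯m (iv), G♯m (v), A (VI), B (VII).
Shared triads with their functions: A (I in A major, VI in C♯ minor); C♯m (iii in A major, i in C♯ minor); E (V in A major, III in C♯ minor); F♯m (vi in A major, iv in C♯ minor).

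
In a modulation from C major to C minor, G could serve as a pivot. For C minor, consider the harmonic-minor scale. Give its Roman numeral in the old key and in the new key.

V in C major; V in C minor

The scale of C major is C D E F G A B; G is degree 5, and the triad built there (G-B-D) is major, so it is V.
The scale of C minor (harmonic minor) is C D E♭ F G A♭ B; G is degree 5, and the triad built there (G-B-D) is major, so it is V.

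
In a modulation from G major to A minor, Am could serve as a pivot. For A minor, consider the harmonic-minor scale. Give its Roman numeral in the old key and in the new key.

The scale of G major is G A B C D E F♯; A is degree 2, and the triad built there (A-C-E) is minor, so it is ii.
The scale of A minor (harmonic minor) is A B C D E F G♯; A is degree 1, and the triad built there (A-C-E) is minor, so it is i.

ii in G major; i in A minor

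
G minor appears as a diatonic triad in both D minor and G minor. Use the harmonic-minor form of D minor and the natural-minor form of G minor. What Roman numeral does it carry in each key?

The scale of D minor (harmonic minor) is D E F G A Bb C#; G is degree 4, and the triad built there (G-Bb-D) is minor, so it is iv.
The scale of G minor (natural minor) is G A Bb C D Eb F; G is degree 1, and the triad built there (G-Bb-D) is minor, so it is i.

iv in D minor; i in G minor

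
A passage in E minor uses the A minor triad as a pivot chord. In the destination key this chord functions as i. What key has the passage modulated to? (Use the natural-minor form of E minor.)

The numeral i denotes a minor triad on scale degree 1. With A on degree 1, the tonic of the new key is A.
Degree 1 carries a minor triad in minor keys, so the destination is A minor.
Check: the diatonic triads of A minor (natural minor) are Am (i), Bdim (ii°), C (III), Dm (iv), Em (v), F (VI), G (VII) — A minor is indeed i.

A minor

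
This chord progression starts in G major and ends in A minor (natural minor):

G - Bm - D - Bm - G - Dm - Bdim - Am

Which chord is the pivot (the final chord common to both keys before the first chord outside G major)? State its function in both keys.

Chords diatonic to G major: G, Am, Bm, C, D, Em, F♯dim.
Reading the progression, the first chord not in that set is Dm, so the modulation leaves G major there.
The chord immediately before Dm is G, which is diatonic to both keys: I in G major and VII in A minor.

G — I in G major, VII in A minor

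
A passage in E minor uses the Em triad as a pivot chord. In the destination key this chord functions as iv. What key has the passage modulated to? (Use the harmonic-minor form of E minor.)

B minor

The numeral iv denotes a minor triad on scale degree 4. With E on degree 4, the tonic of the new key is B.
Degree 4 carries a minor triad in minor keys, so the destination is B minor.
Check: the diatonic triads of B minor (natural minor) are Bm (i), C♯dim (ii°), D (III), Em (iv), F♯m (v), G (VI), A (VII) — Em is indeed iv.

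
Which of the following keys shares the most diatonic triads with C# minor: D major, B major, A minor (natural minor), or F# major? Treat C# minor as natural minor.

B major

Triads of C# minor (natural minor): C#m (i), D#dim (ii°), E (III), F#m (iv), G#m (v), A (VI), B (VII).
D major shares 2: F#m, A.
B major shares 4: C#m, E, G#m, B.
A minor (natural minor) shares 0: none.
F# major shares 2: G#m, B.
The most common triads (4) are shared with B major.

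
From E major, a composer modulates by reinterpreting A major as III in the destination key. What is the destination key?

The numeral III denotes a major triad on scale degree 3. With A on degree 3, the tonic of the new key is F#.
Degree 3 carries a major triad in natural-minor keys, so the destination is F# minor.
Check: the diatonic triads of F# minor (natural minor) are F#m (i), G#dim (ii°), A (III), Bm (iv), C#m (v), D (VI), E (VII) — A major is indeed III.

F# minor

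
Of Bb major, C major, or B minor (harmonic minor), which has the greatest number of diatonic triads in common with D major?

B minor

Triads of D major: D (I), Em (ii), F#m (iii), G (IV), A (V), Bm (vi), C#dim (vii°).
Bb major shares 0: none.
C major shares 2: Em, G.
B minor (harmonic minor) shares 4: Em, G, Bm, C#dim.
The most common triads (4) are shared with B minor.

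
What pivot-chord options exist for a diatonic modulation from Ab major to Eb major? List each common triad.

Triads in Ab major: Ab major (I), Bb minor (ii), C minor (iii), Db major (IV), Eb major (V), F minor (vi), G diminished (vii°).
Triads in Eb major: Eb major (I), F minor (ii), G minor (iii), Ab major (IV), Bb major (V), C minor (vi), D diminished (vii°).
Shared triads with their functions: Ab major (I in Ab major, IV in Eb major); C minor (iii in Ab major, vi in Eb major); Eb major (V in Ab major, I in Eb major); F minor (vi in Ab major, ii in Eb major).

Ab, Cm, Eb, Fm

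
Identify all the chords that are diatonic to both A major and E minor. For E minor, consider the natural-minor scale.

Bm, D

Triads in A major: A major (I), B minor (ii), C# minor (iii), D major (IV), E major (V), F# minor (vi), G# diminished (vii°).
Triads in E minor (natural minor): E minor (i), F# diminished (ii°), G major (III), A minor (iv), B minor (v), C major (VI), D major (VII).
Shared triads with their functions: B minor (ii in A major, v in E minor); D major (IV in A major, VII in E minor).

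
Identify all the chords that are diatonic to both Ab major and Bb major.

Triads in Ab major: Ab major (I), Bb minor (ii), C minor (iii), Db major (IV), Eb major (V), F minor (vi), G diminished (vii°).
Triads in Bb major: Bb major (I), C minor (ii), D minor (iii), Eb major (IV), F major (V), G minor (vi), A diminished (vii°).
Shared triads with their functions: C minor (iii in Ab major, ii in Bb major); Eb major (V in Ab major, IV in Bb major).

Cm, Eb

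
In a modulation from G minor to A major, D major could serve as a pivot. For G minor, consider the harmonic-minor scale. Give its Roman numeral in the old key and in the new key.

V in G minor; IV in A major

The scale of G minor (harmonic minor) is G A Bb C D Eb F#; D is degree 5, and the triad built there (D-F#-A) is major, so it is V.
The scale of A major is A B C# D E F# G#; D is degree 4, and the triad built there (D-F#-A) is major, so it is IV.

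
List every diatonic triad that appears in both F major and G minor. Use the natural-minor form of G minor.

Triads in F major: F major (I), G minor (ii), A minor (iii), Bb major (IV), C major (V), D minor (vi), E diminished (vii°).
Triads in G minor (natural minor): G minor (i), A diminished (ii°), Bb major (III), C minor (iv), D minor (v), Eb major (VI), F major (VII).
Shared triads with their functions: F major (I in F major, VII in G minor); G minor (ii in F major, i in G minor); Bb major (IV in F major, III in G minor); D minor (vi in F major, v in G minor).

F, Gm, Bb, Dm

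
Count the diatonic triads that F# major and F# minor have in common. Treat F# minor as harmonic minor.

2

Diatonic triads of F# major: F# (I), G#m (ii), A#m (iii), B (IV), C# (V), D#m (vi), E#dim (vii°).
Diatonic triads of F# minor (harmonic minor): F#m (i), G#dim (ii°), Aaug (III+), Bm (iv), C# (V), D (VI), E#dim (vii°).
Matching root and quality in both lists: C#, E#dim.
That gives 2 common triads.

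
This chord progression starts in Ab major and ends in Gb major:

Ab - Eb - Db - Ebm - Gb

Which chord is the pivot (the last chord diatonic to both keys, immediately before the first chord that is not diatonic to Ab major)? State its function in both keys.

Chords diatonic to Ab major: Ab, Bbm, Cm, Db, Eb, Fm, Gdim.
Reading the progression, the first chord not in that set is Ebm, so the modulation leaves Ab major there.
The chord immediately before Ebm is Db, which is diatonic to both keys: IV in Ab major and V in Gb major.

Db — IV in Ab major, V in Gb major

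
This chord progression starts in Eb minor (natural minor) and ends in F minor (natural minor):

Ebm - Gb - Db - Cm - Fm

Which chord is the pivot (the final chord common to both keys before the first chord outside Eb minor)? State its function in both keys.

Db — VII in Eb minor, VI in F minor

Chords diatonic to Eb minor: Ebm, Fdim, Gb, Abm, Bbm, Cb, Db.
Reading the progression, the first chord not in that set is Cm, so the modulation leaves Eb minor there.
The chord immediately before Cm is Db, which is diatonic to both keys: VII in Eb minor and VI in F minor.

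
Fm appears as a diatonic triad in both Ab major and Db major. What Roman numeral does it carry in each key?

The scale of Ab major is Ab Bb C Db Eb F G; F is degree 6, and the triad built there (F-Ab-C) is minor, so it is vi.
The scale of Db major is Db Eb F Gb Ab Bb C; F is degree 3, and the triad built there (F-Ab-C) is minor, so it is iii.

vi in Ab major; iii in Db major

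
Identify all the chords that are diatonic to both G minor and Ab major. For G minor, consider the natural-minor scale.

Triads in G minor (natural minor): Gm (i), Adim (ii°), Bb (III), Cm (iv), Dm (v), Eb (VI), F (VII).
Triads in Ab major: Ab (I), Bbm (ii), Cm (iii), Db (IV), Eb (V), Fm (vi), Gdim (vii°).
Shared triads with their functions: Cm (iv in G minor, iii in Ab major); Eb (VI in G minor, V in Ab major).

Cm, Eb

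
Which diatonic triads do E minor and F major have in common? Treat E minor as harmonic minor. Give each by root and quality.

Am, C

Triads in E minor (harmonic minor): Em (i), F#dim (ii°), Gaug (III+), Am (iv), B (V), C (VI), D#dim (vii°).
Triads in F major: F (I), Gm (ii), Am (iii), Bb (IV), C (V), Dm (vi), Edim (vii°).
Shared triads with their functions: Am (iv in E minor, iii in F major); C (VI in E minor, V in F major).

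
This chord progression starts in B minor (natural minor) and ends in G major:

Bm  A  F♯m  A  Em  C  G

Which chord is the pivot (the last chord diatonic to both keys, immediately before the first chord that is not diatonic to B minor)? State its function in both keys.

Em — iv in B minor, vi in G major

Chords diatonic to B minor: Bm, C♯dim, D, Em, F♯m, G, A.
Reading the progression, the first chord not in that set is C, so the modulation leaves B minor there.
The chord immediately before C is Em, which is diatonic to both keys: iv in B minor and vi in G major.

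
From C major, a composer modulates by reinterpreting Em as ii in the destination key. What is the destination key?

D major

The numeral ii denotes a minor triad on scale degree 2. With E on degree 2, the tonic of the new key is D.
Degree 2 carries a minor triad in major keys, so the destination is D major.
Check: the diatonic triads of D major are D (I), Em (ii), F#m (iii), G (IV), A (V), Bm (vi), C#dim (vii°) — Em is indeed ii.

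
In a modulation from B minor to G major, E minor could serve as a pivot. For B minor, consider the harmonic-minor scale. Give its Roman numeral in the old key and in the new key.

iv in B minor; vi in G major

The scale of B minor (harmonic minor) is B C# D E F# G A#; E is degree 4, and the triad built there (E-G-B) is minor, so it is iv.
The scale of G major is G A B C D E F#; E is degree 6, and the triad built there (E-G-B) is minor, so it is vi.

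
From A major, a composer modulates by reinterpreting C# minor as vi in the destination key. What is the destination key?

The numeral vi denotes a minor triad on scale degree 6. With C# on degree 6, the tonic of the new key is E.
Degree 6 carries a minor triad in major keys, so the destination is E major.
Check: the diatonic triads of E major are E (I), F#m (ii), G#m (iii), A (IV), B (V), C#m (vi), D#dim (vii°) — C# minor is indeed vi.

E major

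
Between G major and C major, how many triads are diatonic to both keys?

4

Diatonic triads of G major: G (I), Am (ii), Bm (iii), C (IV), D (V), Em (vi), F♯dim (vii°).
Diatonic triads of C major: C (I), Dm (ii), Em (iii), F (IV), G (V), Am (vi), Bdim (vii°).
Matching root and quality in both lists: G, Am, C, Em.
That gives 4 common triads.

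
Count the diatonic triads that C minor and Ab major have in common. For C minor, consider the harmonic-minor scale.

3

Diatonic triads of C minor (harmonic minor): C minor (i), D diminished (ii°), Eb augmented (III+), F minor (iv), G major (V), Ab major (VI), B diminished (vii°).
Diatonic triads of Ab major: Ab major (I), Bb minor (ii), C minor (iii), Db major (IV), Eb major (V), F minor (vi), G diminished (vii°).
Matching root and quality in both lists: C minor, F minor, Ab major.
That gives 3 common triads.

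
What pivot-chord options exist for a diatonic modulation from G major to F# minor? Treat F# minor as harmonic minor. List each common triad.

Bm, D

Triads in G major: G (I), Am (ii), Bm (iii), C (IV), D (V), Em (vi), F#dim (vii°).
Triads in F# minor (harmonic minor): F#m (i), G#dim (ii°), Aaug (III+), Bm (iv), C# (V), D (VI), E#dim (vii°).
Shared triads with their functions: Bm (iii in G major, iv in F# minor); D (V in G major, VI in F# minor).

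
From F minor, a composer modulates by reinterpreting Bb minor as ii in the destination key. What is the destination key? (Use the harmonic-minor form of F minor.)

Ab major

The numeral ii denotes a minor triad on scale degree 2. With Bb on degree 2, the tonic of the new key is Ab.
Degree 2 carries a minor triad in major keys, so the destination is Ab major.
Check: the diatonic triads of Ab major are Ab (I), Bbm (ii), Cm (iii), Db (IV), Eb (V), Fm (vi), Gdim (vii°) — Bb minor is indeed ii.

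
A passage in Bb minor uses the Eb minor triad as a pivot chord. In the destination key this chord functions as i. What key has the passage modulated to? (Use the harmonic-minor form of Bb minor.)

The numeral i denotes a minor triad on scale degree 1. With Eb on degree 1, the tonic of the new key is Eb.
Degree 1 carries a minor triad in minor keys, so the destination is Eb minor.
Check: the diatonic triads of Eb minor (natural minor) are Ebm (i), Fdim (ii°), Gb (III), Abm (iv), Bbm (v), Cb (VI), Db (VII) — Eb minor is indeed i.

Eb minor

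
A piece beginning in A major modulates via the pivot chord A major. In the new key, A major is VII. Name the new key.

B minor

The numeral VII denotes a major triad on scale degree 7. With A on degree 7, the tonic of the new key is B.
Degree 7 carries a major triad in natural-minor keys, so the destination is B minor.
Check: the diatonic triads of B minor (natural minor) are Bm (i), C#dim (ii°), D (III), Em (iv), F#m (v), G (VI), A (VII) — A major is indeed VII.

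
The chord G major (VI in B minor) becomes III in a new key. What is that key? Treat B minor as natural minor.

E minor

The numeral III denotes a major triad on scale degree 3. With G on degree 3, the tonic of the new key is E.
Degree 3 carries a major triad in natural-minor keys, so the destination is E minor.
Check: the diatonic triads of E minor (natural minor) are Em (i), F#dim (ii°), G (III), Am (iv), Bm (v), C (VI), D (VII) — G major is indeed III.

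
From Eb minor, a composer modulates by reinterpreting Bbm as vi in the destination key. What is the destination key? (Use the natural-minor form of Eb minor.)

Db major

The numeral vi denotes a minor triad on scale degree 6. With Bb on degree 6, the tonic of the new key is Db.
Degree 6 carries a minor triad in major keys, so the destination is Db major.
Check: the diatonic triads of Db major are Db (I), Ebm (ii), Fm (iii), Gb (IV), Ab (V), Bbm (vi), Cdim (vii°) — Bbm is indeed vi.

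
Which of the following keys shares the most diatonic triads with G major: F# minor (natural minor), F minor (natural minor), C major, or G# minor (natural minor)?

Triads of G major: G major (I), A minor (ii), B minor (iii), C major (IV), D major (V), E minor (vi), F# diminished (vii°).
F# minor (natural minor) shares 2: Bm, D.
F minor (natural minor) shares 0: none.
C major shares 4: G, Am, C, Em.
G# minor (natural minor) shares 0: none.
The most common triads (4) are shared with C major.

C major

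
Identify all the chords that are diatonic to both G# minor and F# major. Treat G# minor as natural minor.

Triads in G# minor (natural minor): G#m (i), A#dim (ii°), B (III), C#m (iv), D#m (v), E (VI), F# (VII).
Triads in F# major: F# (I), G#m (ii), A#m (iii), B (IV), C# (V), D#m (vi), E#dim (vii°).
Shared triads with their functions: G#m (i in G# minor, ii in F# major); B (III in G# minor, IV in F# major); D#m (v in G# minor, vi in F# major); F# (VII in G# minor, I in F# major).

G#m, B, D#m, F#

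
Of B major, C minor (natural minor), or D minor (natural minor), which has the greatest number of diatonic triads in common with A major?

B major

Triads of A major: A (I), Bm (ii), C#m (iii), D (IV), E (V), F#m (vi), G#dim (vii°).
B major shares 2: C#m, E.
C minor (natural minor) shares 0: none.
D minor (natural minor) shares 0: none.
The most common triads (2) are shared with B major.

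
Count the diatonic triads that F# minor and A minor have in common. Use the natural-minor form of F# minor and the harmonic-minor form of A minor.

2

Diatonic triads of F# minor (natural minor): F#m (i), G#dim (ii°), A (III), Bm (iv), C#m (v), D (VI), E (VII).
Diatonic triads of A minor (harmonic minor): Am (i), Bdim (ii°), Caug (III+), Dm (iv), E (V), F (VI), G#dim (vii°).
Matching root and quality in both lists: G#dim, E.
That gives 2 common triads.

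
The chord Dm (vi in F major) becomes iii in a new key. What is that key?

The numeral iii denotes a minor triad on scale degree 3. With D on degree 3, the tonic of the new key is Bb.
Degree 3 carries a minor triad in major keys, so the destination is Bb major.
Check: the diatonic triads of Bb major are Bb (I), Cm (ii), Dm (iii), Eb (IV), F (V), Gm (vi), Adim (vii°) — Dm is indeed iii.

Bb major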